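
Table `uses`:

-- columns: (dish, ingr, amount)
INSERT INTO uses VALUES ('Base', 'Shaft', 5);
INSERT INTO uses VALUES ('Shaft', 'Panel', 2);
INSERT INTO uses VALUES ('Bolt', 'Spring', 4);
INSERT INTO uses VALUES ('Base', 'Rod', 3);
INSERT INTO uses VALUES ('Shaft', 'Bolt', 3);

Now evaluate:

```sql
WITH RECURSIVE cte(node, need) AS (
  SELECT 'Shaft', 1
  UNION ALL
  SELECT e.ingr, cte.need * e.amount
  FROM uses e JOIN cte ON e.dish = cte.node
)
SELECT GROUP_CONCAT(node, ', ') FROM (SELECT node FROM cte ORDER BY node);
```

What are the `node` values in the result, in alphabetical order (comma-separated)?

Bolt, Panel, Shaft, Spring

Base: (Shaft, need=1).
Iteration 1: components of {Shaft} -> Bolt = 1*3 = 3, Panel = 1*2 = 2.
Iteration 2: components of {Bolt,Panel} -> Spring = 3*4 = 12.
Iteration 3: no further components; recursion stops.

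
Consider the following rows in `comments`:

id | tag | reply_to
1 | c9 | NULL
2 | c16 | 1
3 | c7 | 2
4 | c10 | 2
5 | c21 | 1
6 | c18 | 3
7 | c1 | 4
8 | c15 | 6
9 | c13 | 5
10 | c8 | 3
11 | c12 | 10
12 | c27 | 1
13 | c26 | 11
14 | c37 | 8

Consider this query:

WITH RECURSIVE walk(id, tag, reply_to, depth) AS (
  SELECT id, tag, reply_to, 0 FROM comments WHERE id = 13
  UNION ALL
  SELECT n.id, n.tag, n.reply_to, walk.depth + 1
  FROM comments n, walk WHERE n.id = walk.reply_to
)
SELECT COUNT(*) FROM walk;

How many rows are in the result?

6

Base: id=13 (c26), reply_to=11, depth 0.
Iteration 1: join on id=11 -> c12 (id 11, reply_to=10, depth 1).
Iteration 2: join on id=10 -> c8 (id 10, reply_to=3, depth 2).
Iteration 3: join on id=3 -> c7 (id 3, reply_to=2, depth 3).
Iteration 4: join on id=2 -> c16 (id 2, reply_to=1, depth 4).
Iteration 5: join on id=1 -> c9 (id 1, reply_to=NULL, depth 5).
Iteration 6: reply_to is NULL; no match; recursion stops.
Total rows emitted: 6.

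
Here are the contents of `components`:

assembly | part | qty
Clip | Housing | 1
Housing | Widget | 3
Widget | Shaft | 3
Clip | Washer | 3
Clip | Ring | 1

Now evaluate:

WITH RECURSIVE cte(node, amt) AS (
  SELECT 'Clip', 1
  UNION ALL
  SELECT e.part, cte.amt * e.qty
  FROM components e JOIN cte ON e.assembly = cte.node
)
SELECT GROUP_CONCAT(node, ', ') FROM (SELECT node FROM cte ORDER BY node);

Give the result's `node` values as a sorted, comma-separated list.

Base: (Clip, amt=1).
Iteration 1: components of {Clip} -> Housing = 1*1 = 1, Ring = 1*1 = 1, Washer = 1*3 = 3.
Iteration 2: components of {Housing,Ring,Washer} -> Widget = 1*3 = 3.
Iteration 3: components of {Widget} -> Shaft = 3*3 = 9.
Iteration 4: no further components; recursion stops.

Clip, Housing, Ring, Shaft, Washer, Widget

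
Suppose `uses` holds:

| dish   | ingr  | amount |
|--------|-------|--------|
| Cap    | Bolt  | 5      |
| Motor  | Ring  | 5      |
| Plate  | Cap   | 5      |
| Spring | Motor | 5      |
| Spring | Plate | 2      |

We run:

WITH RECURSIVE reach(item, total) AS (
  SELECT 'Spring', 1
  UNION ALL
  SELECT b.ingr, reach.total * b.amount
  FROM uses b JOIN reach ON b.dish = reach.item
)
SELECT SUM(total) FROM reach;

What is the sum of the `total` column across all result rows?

93

Base: (Spring, total=1).
Iteration 1: components of {Spring} -> Motor = 1*5 = 5, Plate = 1*2 = 2.
Iteration 2: components of {Motor,Plate} -> Cap = 2*5 = 10, Ring = 5*5 = 25.
Iteration 3: components of {Cap,Ring} -> Bolt = 10*5 = 50.
Iteration 4: no further components; recursion stops.
SUM(total) = 1 + 2 + 5 + 10 + 25 + 50 = 93.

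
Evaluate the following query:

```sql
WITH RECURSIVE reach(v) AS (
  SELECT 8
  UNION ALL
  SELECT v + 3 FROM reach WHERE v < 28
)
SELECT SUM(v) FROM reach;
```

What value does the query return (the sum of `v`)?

Base: v=8.
Iteration 1: 8 < 28 holds -> v = 8 + 3 = 11.
Iteration 2: 11 < 28 holds -> v = 11 + 3 = 14.
Iteration 3: 14 < 28 holds -> v = 14 + 3 = 17.
Iteration 4: 17 < 28 holds -> v = 17 + 3 = 20.
Iteration 5: 20 < 28 holds -> v = 20 + 3 = 23.
Iteration 6: 23 < 28 holds -> v = 23 + 3 = 26.
Iteration 7: 26 < 28 holds -> v = 26 + 3 = 29.
Iteration 8: 29 < 28 fails; recursion stops.
SUM(v) = 8 + 11 + 14 + 17 + 20 + 23 + 26 + 29 = 148.

148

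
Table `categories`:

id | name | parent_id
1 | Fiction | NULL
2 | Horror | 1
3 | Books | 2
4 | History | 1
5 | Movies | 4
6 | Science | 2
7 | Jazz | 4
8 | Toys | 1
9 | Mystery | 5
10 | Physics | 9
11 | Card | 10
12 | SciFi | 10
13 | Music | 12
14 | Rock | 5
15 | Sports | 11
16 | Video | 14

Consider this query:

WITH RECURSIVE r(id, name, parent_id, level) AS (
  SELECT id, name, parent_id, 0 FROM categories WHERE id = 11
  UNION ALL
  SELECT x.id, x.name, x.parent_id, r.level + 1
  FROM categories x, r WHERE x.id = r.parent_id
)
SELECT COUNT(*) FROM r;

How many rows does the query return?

6

Base: id=11 (Card), parent_id=10, level 0.
Iteration 1: join on id=10 -> Physics (id 10, parent_id=9, level 1).
Iteration 2: join on id=9 -> Mystery (id 9, parent_id=5, level 2).
Iteration 3: join on id=5 -> Movies (id 5, parent_id=4, level 3).
Iteration 4: join on id=4 -> History (id 4, parent_id=1, level 4).
Iteration 5: join on id=1 -> Fiction (id 1, parent_id=NULL, level 5).
Iteration 6: parent_id is NULL; no match; recursion stops.
Total rows emitted: 6.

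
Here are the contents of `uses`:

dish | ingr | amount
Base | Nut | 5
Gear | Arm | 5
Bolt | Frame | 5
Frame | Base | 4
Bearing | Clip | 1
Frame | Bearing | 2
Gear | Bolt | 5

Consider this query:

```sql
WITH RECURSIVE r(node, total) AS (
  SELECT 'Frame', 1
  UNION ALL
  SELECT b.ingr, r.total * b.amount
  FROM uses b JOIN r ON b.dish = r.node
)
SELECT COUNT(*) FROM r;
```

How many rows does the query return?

5

Base: (Frame, total=1).
Iteration 1: components of {Frame} -> Base = 1*4 = 4, Bearing = 1*2 = 2.
Iteration 2: components of {Base,Bearing} -> Clip = 2*1 = 2, Nut = 4*5 = 20.
Iteration 3: no further components; recursion stops.
Total rows emitted: 5.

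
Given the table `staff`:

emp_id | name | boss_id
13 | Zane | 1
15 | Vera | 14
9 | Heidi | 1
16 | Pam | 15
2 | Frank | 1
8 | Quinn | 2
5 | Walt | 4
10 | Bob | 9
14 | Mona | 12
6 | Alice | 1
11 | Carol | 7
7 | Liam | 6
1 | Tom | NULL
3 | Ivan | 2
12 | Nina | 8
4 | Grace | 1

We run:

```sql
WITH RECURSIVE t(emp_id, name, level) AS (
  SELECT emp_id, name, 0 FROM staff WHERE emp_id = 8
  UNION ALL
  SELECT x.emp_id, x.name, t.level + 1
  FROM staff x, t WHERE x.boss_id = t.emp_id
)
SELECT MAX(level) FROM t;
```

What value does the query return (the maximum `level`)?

Base: emp_id=8 (Quinn) at level 0.
Iteration 1: rows with boss_id in {8} -> Nina (id 12, level 1).
Iteration 2: rows with boss_id in {12} -> Mona (id 14, level 2).
Iteration 3: rows with boss_id in {14} -> Vera (id 15, level 3).
Iteration 4: rows with boss_id in {15} -> Pam (id 16, level 4).
Iteration 5: no rows with boss_id in {16}; recursion stops.
level values: 0, 1, 2, 3, 4; the maximum is 4.

4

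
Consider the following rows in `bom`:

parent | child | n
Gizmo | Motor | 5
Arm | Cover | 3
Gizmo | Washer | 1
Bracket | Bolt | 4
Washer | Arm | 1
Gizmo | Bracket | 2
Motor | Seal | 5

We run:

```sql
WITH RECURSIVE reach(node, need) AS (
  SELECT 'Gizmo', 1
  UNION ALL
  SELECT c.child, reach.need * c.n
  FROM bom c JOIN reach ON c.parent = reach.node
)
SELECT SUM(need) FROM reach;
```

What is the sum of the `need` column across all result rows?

46

Base: (Gizmo, need=1).
Iteration 1: components of {Gizmo} -> Bracket = 1*2 = 2, Motor = 1*5 = 5, Washer = 1*1 = 1.
Iteration 2: components of {Bracket,Motor,Washer} -> Arm = 1*1 = 1, Bolt = 2*4 = 8, Seal = 5*5 = 25.
Iteration 3: components of {Arm,Bolt,Seal} -> Cover = 1*3 = 3.
Iteration 4: no further components; recursion stops.
SUM(need) = 1 + 2 + 1 + 5 + 8 + 1 + 25 + 3 = 46.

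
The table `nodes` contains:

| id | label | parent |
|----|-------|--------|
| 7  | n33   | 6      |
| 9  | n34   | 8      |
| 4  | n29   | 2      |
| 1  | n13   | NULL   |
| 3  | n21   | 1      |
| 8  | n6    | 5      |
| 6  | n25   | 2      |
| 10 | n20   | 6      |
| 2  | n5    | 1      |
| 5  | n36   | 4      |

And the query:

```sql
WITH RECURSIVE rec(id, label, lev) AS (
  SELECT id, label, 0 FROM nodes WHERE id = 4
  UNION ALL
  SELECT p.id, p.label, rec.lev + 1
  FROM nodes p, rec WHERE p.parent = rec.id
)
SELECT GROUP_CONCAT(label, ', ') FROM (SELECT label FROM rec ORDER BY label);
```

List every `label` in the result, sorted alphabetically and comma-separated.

Base: id=4 (n29) at lev 0.
Iteration 1: rows with parent in {4} -> n36 (id 5, lev 1).
Iteration 2: rows with parent in {5} -> n6 (id 8, lev 2).
Iteration 3: rows with parent in {8} -> n34 (id 9, lev 3).
Iteration 4: no rows with parent in {9}; recursion stops.

n29, n34, n36, n6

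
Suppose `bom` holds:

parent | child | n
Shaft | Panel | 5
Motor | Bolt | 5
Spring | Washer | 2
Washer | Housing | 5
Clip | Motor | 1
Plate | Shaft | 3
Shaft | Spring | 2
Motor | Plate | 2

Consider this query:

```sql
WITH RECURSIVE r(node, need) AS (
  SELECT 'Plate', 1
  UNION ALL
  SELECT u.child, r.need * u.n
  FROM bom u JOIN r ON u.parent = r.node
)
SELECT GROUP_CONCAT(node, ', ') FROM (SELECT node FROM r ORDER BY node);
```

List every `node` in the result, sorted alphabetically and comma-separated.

Base: (Plate, need=1).
Iteration 1: components of {Plate} -> Shaft = 1*3 = 3.
Iteration 2: components of {Shaft} -> Panel = 3*5 = 15, Spring = 3*2 = 6.
Iteration 3: components of {Panel,Spring} -> Washer = 6*2 = 12.
Iteration 4: components of {Washer} -> Housing = 12*5 = 60.
Iteration 5: no further components; recursion stops.

Housing, Panel, Plate, Shaft, Spring, Washer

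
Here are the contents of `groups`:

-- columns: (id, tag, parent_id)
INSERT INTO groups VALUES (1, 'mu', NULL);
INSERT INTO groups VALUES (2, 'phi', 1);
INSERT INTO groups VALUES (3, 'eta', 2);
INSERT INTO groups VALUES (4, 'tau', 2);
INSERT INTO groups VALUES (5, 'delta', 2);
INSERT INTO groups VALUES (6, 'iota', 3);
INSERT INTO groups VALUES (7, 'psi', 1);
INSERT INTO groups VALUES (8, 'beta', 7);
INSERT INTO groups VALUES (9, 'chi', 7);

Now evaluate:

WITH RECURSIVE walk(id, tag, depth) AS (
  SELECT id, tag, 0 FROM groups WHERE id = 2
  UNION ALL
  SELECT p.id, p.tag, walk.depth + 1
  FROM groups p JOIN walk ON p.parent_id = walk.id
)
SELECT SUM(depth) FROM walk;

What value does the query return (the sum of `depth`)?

5

Base: id=2 (phi) at depth 0.
Iteration 1: rows with parent_id in {2} -> eta (id 3, depth 1), tau (id 4, depth 1), delta (id 5, depth 1).
Iteration 2: rows with parent_id in {3,4,5} -> iota (id 6, depth 2).
Iteration 3: no rows with parent_id in {6}; recursion stops.
SUM(depth) = 0 + 1 + 1 + 1 + 2 = 5.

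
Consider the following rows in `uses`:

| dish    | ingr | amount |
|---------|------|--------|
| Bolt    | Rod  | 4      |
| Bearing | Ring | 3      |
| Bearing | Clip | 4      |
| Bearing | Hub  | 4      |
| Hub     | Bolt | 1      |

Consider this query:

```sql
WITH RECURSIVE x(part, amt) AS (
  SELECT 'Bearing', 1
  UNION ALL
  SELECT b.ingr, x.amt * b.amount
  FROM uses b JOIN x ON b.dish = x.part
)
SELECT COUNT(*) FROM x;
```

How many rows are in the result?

Base: (Bearing, amt=1).
Iteration 1: components of {Bearing} -> Clip = 1*4 = 4, Hub = 1*4 = 4, Ring = 1*3 = 3.
Iteration 2: components of {Clip,Hub,Ring} -> Bolt = 4*1 = 4.
Iteration 3: components of {Bolt} -> Rod = 4*4 = 16.
Iteration 4: no further components; recursion stops.
Total rows emitted: 6.

6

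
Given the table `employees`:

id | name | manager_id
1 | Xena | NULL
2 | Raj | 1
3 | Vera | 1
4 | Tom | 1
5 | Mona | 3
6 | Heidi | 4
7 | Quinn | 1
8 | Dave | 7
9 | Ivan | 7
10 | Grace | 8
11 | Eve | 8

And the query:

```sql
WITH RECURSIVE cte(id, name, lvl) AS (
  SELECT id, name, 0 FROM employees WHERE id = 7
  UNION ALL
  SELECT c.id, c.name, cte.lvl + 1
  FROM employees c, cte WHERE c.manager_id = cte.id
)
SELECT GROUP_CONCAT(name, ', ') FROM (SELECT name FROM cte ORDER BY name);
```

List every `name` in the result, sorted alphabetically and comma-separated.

Dave, Eve, Grace, Ivan, Quinn

Base: id=7 (Quinn) at lvl 0.
Iteration 1: rows with manager_id in {7} -> Dave (id 8, lvl 1), Ivan (id 9, lvl 1).
Iteration 2: rows with manager_id in {8,9} -> Grace (id 10, lvl 2), Eve (id 11, lvl 2).
Iteration 3: no rows with manager_id in {10,11}; recursion stops.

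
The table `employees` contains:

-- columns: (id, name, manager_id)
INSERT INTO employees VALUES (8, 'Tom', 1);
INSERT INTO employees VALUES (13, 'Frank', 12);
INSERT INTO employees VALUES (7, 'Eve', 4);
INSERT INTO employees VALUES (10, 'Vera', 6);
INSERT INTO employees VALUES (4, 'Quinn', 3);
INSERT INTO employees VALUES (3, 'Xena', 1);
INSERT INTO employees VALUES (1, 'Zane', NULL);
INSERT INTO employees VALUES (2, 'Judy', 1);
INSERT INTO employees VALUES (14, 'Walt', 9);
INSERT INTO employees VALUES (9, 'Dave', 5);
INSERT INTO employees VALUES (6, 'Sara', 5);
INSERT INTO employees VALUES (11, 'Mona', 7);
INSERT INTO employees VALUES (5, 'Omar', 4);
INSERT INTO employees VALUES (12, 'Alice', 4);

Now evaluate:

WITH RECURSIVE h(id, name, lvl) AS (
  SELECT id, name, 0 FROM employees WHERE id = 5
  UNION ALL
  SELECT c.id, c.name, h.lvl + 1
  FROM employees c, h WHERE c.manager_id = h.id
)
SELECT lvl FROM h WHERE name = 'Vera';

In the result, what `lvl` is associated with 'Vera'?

Base: id=5 (Omar) at lvl 0.
Iteration 1: rows with manager_id in {5} -> Sara (id 6, lvl 1), Dave (id 9, lvl 1).
Iteration 2: rows with manager_id in {6,9} -> Vera (id 10, lvl 2), Walt (id 14, lvl 2).
Iteration 3: no rows with manager_id in {10,14}; recursion stops.

2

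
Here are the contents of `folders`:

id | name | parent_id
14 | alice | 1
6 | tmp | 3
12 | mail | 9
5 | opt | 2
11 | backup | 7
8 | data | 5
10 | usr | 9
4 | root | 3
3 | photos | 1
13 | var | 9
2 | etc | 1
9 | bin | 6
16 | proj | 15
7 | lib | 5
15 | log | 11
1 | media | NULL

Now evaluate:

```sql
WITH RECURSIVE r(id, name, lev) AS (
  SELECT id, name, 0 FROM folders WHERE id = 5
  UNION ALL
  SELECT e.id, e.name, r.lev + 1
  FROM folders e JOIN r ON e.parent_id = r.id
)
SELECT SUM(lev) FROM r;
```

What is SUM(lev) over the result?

Base: id=5 (opt) at lev 0.
Iteration 1: rows with parent_id in {5} -> lib (id 7, lev 1), data (id 8, lev 1).
Iteration 2: rows with parent_id in {7,8} -> backup (id 11, lev 2).
Iteration 3: rows with parent_id in {11} -> log (id 15, lev 3).
Iteration 4: rows with parent_id in {15} -> proj (id 16, lev 4).
Iteration 5: no rows with parent_id in {16}; recursion stops.
SUM(lev) = 0 + 1 + 1 + 2 + 3 + 4 = 11.

11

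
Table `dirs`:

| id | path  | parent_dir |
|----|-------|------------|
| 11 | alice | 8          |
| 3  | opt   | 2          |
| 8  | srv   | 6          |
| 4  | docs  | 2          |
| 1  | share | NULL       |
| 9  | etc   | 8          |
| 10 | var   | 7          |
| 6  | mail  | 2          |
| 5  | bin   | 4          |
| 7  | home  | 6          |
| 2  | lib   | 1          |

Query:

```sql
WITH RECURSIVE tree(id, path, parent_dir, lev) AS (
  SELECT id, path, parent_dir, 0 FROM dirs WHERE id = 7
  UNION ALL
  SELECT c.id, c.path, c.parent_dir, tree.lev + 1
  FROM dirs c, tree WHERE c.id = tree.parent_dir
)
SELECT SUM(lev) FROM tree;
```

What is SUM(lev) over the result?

6

Base: id=7 (home), parent_dir=6, lev 0.
Iteration 1: join on id=6 -> mail (id 6, parent_dir=2, lev 1).
Iteration 2: join on id=2 -> lib (id 2, parent_dir=1, lev 2).
Iteration 3: join on id=1 -> share (id 1, parent_dir=NULL, lev 3).
Iteration 4: parent_dir is NULL; no match; recursion stops.
SUM(lev) = 0 + 1 + 2 + 3 = 6.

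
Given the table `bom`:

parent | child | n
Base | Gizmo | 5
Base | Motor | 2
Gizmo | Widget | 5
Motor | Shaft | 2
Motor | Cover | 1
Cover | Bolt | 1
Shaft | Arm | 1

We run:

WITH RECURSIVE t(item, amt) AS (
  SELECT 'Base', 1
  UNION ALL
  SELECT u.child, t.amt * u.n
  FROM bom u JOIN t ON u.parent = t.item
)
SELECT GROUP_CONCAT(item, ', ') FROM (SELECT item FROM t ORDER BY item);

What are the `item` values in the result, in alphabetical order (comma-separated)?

Arm, Base, Bolt, Cover, Gizmo, Motor, Shaft, Widget

Base: (Base, amt=1).
Iteration 1: components of {Base} -> Gizmo = 1*5 = 5, Motor = 1*2 = 2.
Iteration 2: components of {Gizmo,Motor} -> Cover = 2*1 = 2, Shaft = 2*2 = 4, Widget = 5*5 = 25.
Iteration 3: components of {Cover,Shaft,Widget} -> Arm = 4*1 = 4, Bolt = 2*1 = 2.
Iteration 4: no further components; recursion stops.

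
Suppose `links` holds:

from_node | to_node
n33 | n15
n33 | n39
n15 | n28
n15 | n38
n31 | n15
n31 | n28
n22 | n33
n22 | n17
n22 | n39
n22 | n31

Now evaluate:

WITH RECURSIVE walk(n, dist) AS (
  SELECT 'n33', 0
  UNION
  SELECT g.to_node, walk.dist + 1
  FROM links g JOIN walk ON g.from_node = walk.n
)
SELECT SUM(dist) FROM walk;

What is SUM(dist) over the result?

6

Base: (n33, dist=0).
Iteration 1: edges from {n33} -> (n15, dist=1), (n39, dist=1).
Iteration 2: edges from {n15,n39} -> (n28, dist=2), (n38, dist=2).
Iteration 3: no outgoing edges from {n28,n38}; recursion stops.
SUM(dist) = 0 + 1 + 1 + 2 + 2 = 6.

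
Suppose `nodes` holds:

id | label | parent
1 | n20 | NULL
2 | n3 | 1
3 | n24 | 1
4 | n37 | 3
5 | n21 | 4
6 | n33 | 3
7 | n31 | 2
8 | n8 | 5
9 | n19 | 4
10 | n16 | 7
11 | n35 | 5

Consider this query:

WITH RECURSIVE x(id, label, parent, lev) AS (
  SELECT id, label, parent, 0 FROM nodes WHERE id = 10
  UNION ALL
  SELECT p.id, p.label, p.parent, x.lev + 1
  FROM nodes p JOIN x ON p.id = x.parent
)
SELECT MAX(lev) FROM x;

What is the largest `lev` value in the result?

Base: id=10 (n16), parent=7, lev 0.
Iteration 1: join on id=7 -> n31 (id 7, parent=2, lev 1).
Iteration 2: join on id=2 -> n3 (id 2, parent=1, lev 2).
Iteration 3: join on id=1 -> n20 (id 1, parent=NULL, lev 3).
Iteration 4: parent is NULL; no match; recursion stops.
lev values: 0, 1, 2, 3; the maximum is 3.

3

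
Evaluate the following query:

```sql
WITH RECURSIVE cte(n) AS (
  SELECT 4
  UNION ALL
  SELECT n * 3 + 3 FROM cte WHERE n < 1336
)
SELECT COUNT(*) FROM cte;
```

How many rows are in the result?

Base: n=4.
Iteration 1: 4 < 1336 holds -> n = 4 * 3 + 3 = 15.
Iteration 2: 15 < 1336 holds -> n = 15 * 3 + 3 = 48.
Iteration 3: 48 < 1336 holds -> n = 48 * 3 + 3 = 147.
Iteration 4: 147 < 1336 holds -> n = 147 * 3 + 3 = 444.
Iteration 5: 444 < 1336 holds -> n = 444 * 3 + 3 = 1335.
Iteration 6: 1335 < 1336 holds -> n = 1335 * 3 + 3 = 4008.
Iteration 7: 4008 < 1336 fails; recursion stops.
Total rows emitted: 7.

7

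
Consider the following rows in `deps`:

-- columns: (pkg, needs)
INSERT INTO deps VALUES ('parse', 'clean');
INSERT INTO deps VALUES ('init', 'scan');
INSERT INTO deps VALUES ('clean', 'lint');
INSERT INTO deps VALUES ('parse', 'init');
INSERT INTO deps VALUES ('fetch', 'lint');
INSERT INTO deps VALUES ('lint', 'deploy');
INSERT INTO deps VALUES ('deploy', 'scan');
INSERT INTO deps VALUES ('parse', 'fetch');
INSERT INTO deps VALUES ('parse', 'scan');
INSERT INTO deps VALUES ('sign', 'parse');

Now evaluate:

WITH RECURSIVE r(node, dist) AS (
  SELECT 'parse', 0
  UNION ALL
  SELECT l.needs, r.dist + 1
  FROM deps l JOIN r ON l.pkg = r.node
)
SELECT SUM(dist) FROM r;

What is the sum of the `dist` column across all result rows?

Base: (parse, dist=0).
Iteration 1: edges from {parse} -> (clean, dist=1), (fetch, dist=1), (init, dist=1), (scan, dist=1).
Iteration 2: edges from {clean,fetch,init,scan} -> (lint, dist=2) x2, (scan, dist=2). [UNION ALL keeps all 3 new rows, including repeats]
Iteration 3: edges from {lint,scan} -> (deploy, dist=3) x2. [UNION ALL keeps all 2 new rows, including repeats]
Iteration 4: edges from {deploy} -> (scan, dist=4) x2. [UNION ALL keeps all 2 new rows, including repeats]
Iteration 5: no outgoing edges from {scan}; recursion stops.
SUM(dist) = 0 + 1 + 1 + 1 + 1 + 2 + 2 + 2 + 3 + 3 + 4 + 4 = 24.

24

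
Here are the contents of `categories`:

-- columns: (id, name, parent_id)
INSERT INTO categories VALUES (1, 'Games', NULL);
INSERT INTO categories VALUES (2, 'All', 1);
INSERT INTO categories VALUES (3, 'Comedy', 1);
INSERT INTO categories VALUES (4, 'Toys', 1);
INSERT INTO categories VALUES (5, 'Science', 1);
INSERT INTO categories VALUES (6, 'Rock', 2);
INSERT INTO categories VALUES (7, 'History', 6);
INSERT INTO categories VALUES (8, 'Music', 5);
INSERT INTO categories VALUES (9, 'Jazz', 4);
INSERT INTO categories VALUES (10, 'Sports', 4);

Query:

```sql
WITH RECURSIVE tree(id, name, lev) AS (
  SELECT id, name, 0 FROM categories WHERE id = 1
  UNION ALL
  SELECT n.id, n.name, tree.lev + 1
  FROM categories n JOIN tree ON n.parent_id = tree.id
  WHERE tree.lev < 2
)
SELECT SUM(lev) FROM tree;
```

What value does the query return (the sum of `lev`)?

12

Base: id=1 (Games) at lev 0.
Iteration 1: rows with parent_id in {1} -> All (id 2, lev 1), Comedy (id 3, lev 1), Toys (id 4, lev 1), Science (id 5, lev 1).
Iteration 2: rows with parent_id in {2,3,4,5} -> Rock (id 6, lev 2), Music (id 8, lev 2), Jazz (id 9, lev 2), Sports (id 10, lev 2).
Iteration 3: lev < 2 fails for all current rows; recursion stops.
SUM(lev) = 0 + 1 + 1 + 1 + 1 + 2 + 2 + 2 + 2 = 12.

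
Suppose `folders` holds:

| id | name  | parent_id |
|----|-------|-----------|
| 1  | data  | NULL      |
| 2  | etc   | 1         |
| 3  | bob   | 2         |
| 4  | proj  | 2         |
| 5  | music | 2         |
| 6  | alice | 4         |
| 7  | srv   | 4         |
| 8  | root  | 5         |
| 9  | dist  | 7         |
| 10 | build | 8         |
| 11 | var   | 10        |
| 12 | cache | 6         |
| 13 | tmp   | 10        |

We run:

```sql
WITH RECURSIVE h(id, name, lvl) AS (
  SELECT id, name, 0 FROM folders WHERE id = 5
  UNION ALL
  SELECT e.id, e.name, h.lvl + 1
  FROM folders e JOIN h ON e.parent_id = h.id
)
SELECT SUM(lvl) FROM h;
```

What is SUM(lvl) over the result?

Base: id=5 (music) at lvl 0.
Iteration 1: rows with parent_id in {5} -> root (id 8, lvl 1).
Iteration 2: rows with parent_id in {8} -> build (id 10, lvl 2).
Iteration 3: rows with parent_id in {10} -> var (id 11, lvl 3), tmp (id 13, lvl 3).
Iteration 4: no rows with parent_id in {11,13}; recursion stops.
SUM(lvl) = 0 + 1 + 2 + 3 + 3 = 9.

9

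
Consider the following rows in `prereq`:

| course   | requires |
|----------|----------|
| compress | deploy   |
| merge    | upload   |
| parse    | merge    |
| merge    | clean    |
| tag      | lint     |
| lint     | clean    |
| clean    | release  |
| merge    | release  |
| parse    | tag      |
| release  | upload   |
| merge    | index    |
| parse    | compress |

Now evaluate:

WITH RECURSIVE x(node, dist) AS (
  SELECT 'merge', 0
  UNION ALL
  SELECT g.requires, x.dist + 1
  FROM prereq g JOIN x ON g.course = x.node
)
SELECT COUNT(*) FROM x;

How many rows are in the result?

Base: (merge, dist=0).
Iteration 1: edges from {merge} -> (clean, dist=1), (index, dist=1), (release, dist=1), (upload, dist=1).
Iteration 2: edges from {clean,index,release,upload} -> (release, dist=2), (upload, dist=2).
Iteration 3: edges from {release,upload} -> (upload, dist=3).
Iteration 4: no outgoing edges from {upload}; recursion stops.
Total rows emitted: 8.

8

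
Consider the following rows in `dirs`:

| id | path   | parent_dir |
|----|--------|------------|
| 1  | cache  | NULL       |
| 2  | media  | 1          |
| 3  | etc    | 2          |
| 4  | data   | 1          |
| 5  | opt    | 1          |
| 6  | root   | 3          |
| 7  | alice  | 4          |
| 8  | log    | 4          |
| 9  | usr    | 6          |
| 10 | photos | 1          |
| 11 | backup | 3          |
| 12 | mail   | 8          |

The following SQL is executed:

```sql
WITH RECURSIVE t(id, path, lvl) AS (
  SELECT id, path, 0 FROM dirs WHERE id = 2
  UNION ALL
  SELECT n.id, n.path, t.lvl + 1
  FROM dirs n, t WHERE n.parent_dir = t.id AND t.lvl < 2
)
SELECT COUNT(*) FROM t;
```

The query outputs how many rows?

4

Base: id=2 (media) at lvl 0.
Iteration 1: rows with parent_dir in {2} -> etc (id 3, lvl 1).
Iteration 2: rows with parent_dir in {3} -> root (id 6, lvl 2), backup (id 11, lvl 2).
Iteration 3: lvl < 2 fails for all current rows; recursion stops.
Total rows emitted: 4.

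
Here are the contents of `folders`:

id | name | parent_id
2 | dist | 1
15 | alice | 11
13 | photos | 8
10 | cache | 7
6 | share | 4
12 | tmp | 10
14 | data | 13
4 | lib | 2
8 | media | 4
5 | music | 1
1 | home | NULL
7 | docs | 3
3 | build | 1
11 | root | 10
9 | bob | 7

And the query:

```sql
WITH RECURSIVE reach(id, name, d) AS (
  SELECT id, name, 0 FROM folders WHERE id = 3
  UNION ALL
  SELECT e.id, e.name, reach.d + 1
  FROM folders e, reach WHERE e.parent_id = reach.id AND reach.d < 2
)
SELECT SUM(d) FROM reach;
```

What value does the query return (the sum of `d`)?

5

Base: id=3 (build) at d 0.
Iteration 1: rows with parent_id in {3} -> docs (id 7, d 1).
Iteration 2: rows with parent_id in {7} -> bob (id 9, d 2), cache (id 10, d 2).
Iteration 3: d < 2 fails for all current rows; recursion stops.
SUM(d) = 0 + 1 + 2 + 2 = 5.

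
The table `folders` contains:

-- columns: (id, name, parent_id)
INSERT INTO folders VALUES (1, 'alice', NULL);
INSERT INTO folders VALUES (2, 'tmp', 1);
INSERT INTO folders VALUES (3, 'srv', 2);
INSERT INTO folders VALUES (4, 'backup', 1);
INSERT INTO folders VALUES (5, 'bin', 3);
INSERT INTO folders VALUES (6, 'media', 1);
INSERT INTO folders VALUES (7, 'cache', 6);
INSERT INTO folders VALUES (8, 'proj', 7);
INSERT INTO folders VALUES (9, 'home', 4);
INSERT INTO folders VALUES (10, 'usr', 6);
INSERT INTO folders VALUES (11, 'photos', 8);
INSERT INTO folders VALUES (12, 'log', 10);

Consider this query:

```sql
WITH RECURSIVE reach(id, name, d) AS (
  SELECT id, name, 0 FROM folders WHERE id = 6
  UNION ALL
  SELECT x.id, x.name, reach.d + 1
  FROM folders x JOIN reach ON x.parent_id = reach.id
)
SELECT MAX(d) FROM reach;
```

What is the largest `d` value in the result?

Base: id=6 (media) at d 0.
Iteration 1: rows with parent_id in {6} -> cache (id 7, d 1), usr (id 10, d 1).
Iteration 2: rows with parent_id in {7,10} -> proj (id 8, d 2), log (id 12, d 2).
Iteration 3: rows with parent_id in {8,12} -> photos (id 11, d 3).
Iteration 4: no rows with parent_id in {11}; recursion stops.
d values: 0, 1, 1, 2, 2, 3; the maximum is 3.

3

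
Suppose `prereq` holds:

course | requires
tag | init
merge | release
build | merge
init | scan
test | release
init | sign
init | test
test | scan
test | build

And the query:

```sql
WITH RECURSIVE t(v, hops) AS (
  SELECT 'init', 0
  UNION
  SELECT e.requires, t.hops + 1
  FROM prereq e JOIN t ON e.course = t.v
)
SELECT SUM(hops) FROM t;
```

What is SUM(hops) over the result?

16

Base: (init, hops=0).
Iteration 1: edges from {init} -> (scan, hops=1), (sign, hops=1), (test, hops=1).
Iteration 2: edges from {scan,sign,test} -> (build, hops=2), (release, hops=2), (scan, hops=2).
Iteration 3: edges from {build,release,scan} -> (merge, hops=3).
Iteration 4: edges from {merge} -> (release, hops=4).
Iteration 5: no outgoing edges from {release}; recursion stops.
SUM(hops) = 0 + 1 + 1 + 1 + 2 + 2 + 2 + 3 + 4 = 16.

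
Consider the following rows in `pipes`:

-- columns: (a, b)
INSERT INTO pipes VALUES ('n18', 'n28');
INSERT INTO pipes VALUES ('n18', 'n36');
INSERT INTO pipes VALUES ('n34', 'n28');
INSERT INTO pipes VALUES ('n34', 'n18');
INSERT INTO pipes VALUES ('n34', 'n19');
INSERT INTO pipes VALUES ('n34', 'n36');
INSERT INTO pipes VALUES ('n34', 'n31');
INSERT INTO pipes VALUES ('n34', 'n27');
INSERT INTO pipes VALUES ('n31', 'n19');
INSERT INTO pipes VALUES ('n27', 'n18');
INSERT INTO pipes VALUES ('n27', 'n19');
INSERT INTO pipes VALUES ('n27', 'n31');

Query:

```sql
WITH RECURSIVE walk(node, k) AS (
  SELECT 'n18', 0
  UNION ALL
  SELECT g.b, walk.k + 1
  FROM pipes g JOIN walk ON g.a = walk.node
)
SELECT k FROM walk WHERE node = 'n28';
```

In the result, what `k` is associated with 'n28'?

1

Base: (n18, k=0).
Iteration 1: edges from {n18} -> (n28, k=1), (n36, k=1).
Iteration 2: no outgoing edges from {n28,n36}; recursion stops.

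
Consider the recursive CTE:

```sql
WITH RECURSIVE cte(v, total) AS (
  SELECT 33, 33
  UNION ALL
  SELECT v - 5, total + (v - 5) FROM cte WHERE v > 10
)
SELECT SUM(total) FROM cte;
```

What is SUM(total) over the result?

Base: v=33, total=33.
Iteration 1: 33 > 10 holds -> v = 33 - 5 = 28, total = 33 + 28 = 61.
Iteration 2: 28 > 10 holds -> v = 28 - 5 = 23, total = 61 + 23 = 84.
Iteration 3: 23 > 10 holds -> v = 23 - 5 = 18, total = 84 + 18 = 102.
Iteration 4: 18 > 10 holds -> v = 18 - 5 = 13, total = 102 + 13 = 115.
Iteration 5: 13 > 10 holds -> v = 13 - 5 = 8, total = 115 + 8 = 123.
Iteration 6: 8 > 10 fails; recursion stops.
SUM(total) = 33 + 61 + 84 + 102 + 115 + 123 = 518.

518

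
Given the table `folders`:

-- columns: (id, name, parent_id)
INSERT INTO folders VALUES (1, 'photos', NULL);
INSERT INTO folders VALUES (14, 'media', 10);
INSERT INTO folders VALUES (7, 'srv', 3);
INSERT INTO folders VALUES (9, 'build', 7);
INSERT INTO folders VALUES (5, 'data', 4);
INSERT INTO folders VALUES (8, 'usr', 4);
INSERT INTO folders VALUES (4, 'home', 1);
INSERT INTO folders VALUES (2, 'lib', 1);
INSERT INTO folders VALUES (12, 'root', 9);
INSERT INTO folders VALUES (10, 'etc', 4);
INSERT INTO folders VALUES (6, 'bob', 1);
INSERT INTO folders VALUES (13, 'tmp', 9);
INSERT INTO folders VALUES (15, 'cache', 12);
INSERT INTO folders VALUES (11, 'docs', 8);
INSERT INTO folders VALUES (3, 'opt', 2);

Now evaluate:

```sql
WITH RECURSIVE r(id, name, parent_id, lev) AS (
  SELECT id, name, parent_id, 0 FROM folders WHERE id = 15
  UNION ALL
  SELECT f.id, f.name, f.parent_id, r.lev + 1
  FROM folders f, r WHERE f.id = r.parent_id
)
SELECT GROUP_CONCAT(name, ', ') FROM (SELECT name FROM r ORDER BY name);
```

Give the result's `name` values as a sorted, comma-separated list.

Base: id=15 (cache), parent_id=12, lev 0.
Iteration 1: join on id=12 -> root (id 12, parent_id=9, lev 1).
Iteration 2: join on id=9 -> build (id 9, parent_id=7, lev 2).
Iteration 3: join on id=7 -> srv (id 7, parent_id=3, lev 3).
Iteration 4: join on id=3 -> opt (id 3, parent_id=2, lev 4).
Iteration 5: join on id=2 -> lib (id 2, parent_id=1, lev 5).
Iteration 6: join on id=1 -> photos (id 1, parent_id=NULL, lev 6).
Iteration 7: parent_id is NULL; no match; recursion stops.

build, cache, lib, opt, photos, root, srv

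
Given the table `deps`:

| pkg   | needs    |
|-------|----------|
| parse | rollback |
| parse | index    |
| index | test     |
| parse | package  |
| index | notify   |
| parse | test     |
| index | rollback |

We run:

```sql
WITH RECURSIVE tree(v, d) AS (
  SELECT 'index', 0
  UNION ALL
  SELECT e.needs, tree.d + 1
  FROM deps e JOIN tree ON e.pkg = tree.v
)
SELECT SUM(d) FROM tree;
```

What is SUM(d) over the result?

Base: (index, d=0).
Iteration 1: edges from {index} -> (notify, d=1), (rollback, d=1), (test, d=1).
Iteration 2: no outgoing edges from {notify,rollback,test}; recursion stops.
SUM(d) = 0 + 1 + 1 + 1 = 3.

3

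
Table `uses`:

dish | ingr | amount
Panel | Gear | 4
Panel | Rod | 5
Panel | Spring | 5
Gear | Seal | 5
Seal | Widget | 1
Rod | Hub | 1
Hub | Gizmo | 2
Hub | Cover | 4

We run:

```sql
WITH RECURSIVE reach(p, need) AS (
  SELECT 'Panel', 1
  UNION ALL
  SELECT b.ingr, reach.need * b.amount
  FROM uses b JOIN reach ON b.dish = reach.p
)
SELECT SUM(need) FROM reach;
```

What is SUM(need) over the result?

Base: (Panel, need=1).
Iteration 1: components of {Panel} -> Gear = 1*4 = 4, Rod = 1*5 = 5, Spring = 1*5 = 5.
Iteration 2: components of {Gear,Rod,Spring} -> Hub = 5*1 = 5, Seal = 4*5 = 20.
Iteration 3: components of {Hub,Seal} -> Cover = 5*4 = 20, Gizmo = 5*2 = 10, Widget = 20*1 = 20.
Iteration 4: no further components; recursion stops.
SUM(need) = 1 + 4 + 5 + 5 + 20 + 5 + 20 + 10 + 20 = 90.

90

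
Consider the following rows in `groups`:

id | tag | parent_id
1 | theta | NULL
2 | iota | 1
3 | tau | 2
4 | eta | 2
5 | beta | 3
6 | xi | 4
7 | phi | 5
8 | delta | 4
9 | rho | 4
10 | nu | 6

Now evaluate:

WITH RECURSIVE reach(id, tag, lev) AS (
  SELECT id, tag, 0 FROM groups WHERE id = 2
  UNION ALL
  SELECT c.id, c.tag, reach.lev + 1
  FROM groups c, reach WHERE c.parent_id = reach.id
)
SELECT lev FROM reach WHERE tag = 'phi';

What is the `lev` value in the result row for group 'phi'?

3

Base: id=2 (iota) at lev 0.
Iteration 1: rows with parent_id in {2} -> tau (id 3, lev 1), eta (id 4, lev 1).
Iteration 2: rows with parent_id in {3,4} -> beta (id 5, lev 2), xi (id 6, lev 2), delta (id 8, lev 2), rho (id 9, lev 2).
Iteration 3: rows with parent_id in {5,6,8,9} -> phi (id 7, lev 3), nu (id 10, lev 3).
Iteration 4: no rows with parent_id in {7,10}; recursion stops.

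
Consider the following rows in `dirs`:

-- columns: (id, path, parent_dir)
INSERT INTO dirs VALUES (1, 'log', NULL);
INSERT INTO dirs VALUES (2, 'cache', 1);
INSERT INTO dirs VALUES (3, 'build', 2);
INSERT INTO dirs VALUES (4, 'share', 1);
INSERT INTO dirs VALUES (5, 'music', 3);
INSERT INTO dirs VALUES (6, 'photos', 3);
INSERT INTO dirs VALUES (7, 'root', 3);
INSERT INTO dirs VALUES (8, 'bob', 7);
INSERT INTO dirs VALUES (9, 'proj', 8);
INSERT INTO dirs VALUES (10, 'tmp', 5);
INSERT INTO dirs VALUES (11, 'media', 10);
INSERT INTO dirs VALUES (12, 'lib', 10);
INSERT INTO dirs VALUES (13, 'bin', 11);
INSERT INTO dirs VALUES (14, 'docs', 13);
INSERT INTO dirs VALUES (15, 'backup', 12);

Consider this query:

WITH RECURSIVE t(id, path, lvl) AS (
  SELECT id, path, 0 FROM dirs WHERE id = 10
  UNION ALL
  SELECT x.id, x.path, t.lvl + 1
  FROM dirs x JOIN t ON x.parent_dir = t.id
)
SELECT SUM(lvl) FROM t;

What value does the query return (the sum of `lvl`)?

Base: id=10 (tmp) at lvl 0.
Iteration 1: rows with parent_dir in {10} -> media (id 11, lvl 1), lib (id 12, lvl 1).
Iteration 2: rows with parent_dir in {11,12} -> bin (id 13, lvl 2), backup (id 15, lvl 2).
Iteration 3: rows with parent_dir in {13,15} -> docs (id 14, lvl 3).
Iteration 4: no rows with parent_dir in {14}; recursion stops.
SUM(lvl) = 0 + 1 + 1 + 2 + 2 + 3 = 9.

9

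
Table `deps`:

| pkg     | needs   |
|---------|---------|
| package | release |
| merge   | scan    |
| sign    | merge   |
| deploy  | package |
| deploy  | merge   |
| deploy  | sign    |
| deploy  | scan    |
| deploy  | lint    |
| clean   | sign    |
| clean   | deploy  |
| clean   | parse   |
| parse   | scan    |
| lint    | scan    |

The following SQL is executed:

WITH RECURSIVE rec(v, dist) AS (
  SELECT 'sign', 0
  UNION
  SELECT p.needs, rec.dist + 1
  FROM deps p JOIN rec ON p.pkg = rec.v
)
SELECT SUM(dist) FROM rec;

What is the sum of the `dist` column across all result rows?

3

Base: (sign, dist=0).
Iteration 1: edges from {sign} -> (merge, dist=1).
Iteration 2: edges from {merge} -> (scan, dist=2).
Iteration 3: no outgoing edges from {scan}; recursion stops.
SUM(dist) = 0 + 1 + 2 = 3.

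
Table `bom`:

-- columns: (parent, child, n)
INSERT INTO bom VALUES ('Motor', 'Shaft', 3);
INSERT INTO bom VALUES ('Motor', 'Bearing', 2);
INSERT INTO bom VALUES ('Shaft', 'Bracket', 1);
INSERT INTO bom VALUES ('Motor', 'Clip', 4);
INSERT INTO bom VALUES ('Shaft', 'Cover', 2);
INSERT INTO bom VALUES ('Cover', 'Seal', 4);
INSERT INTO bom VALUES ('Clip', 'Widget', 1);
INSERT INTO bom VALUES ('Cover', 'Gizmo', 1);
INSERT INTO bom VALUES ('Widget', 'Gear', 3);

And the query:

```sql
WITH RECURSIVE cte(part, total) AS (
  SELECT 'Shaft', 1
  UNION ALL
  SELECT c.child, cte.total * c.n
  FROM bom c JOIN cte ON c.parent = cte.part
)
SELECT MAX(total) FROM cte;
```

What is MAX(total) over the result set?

8

Base: (Shaft, total=1).
Iteration 1: components of {Shaft} -> Bracket = 1*1 = 1, Cover = 1*2 = 2.
Iteration 2: components of {Bracket,Cover} -> Gizmo = 2*1 = 2, Seal = 2*4 = 8.
Iteration 3: no further components; recursion stops.
total values: 1, 1, 2, 8, 2; the maximum is 8.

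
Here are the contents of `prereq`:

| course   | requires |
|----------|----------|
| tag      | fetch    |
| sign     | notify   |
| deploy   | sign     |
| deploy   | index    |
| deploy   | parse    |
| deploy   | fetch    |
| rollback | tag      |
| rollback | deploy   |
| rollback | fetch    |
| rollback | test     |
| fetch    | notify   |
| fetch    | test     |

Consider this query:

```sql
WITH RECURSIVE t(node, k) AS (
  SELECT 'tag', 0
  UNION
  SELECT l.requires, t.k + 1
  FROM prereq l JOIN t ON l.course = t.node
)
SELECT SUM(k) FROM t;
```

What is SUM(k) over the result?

5

Base: (tag, k=0).
Iteration 1: edges from {tag} -> (fetch, k=1).
Iteration 2: edges from {fetch} -> (notify, k=2), (test, k=2).
Iteration 3: no outgoing edges from {notify,test}; recursion stops.
SUM(k) = 0 + 1 + 2 + 2 = 5.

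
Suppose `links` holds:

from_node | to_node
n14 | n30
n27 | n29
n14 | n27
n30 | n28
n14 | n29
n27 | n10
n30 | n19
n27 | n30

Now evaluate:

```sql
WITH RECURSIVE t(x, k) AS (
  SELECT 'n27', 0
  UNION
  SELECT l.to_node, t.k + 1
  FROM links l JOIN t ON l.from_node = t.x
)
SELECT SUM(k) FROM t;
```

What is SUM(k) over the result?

7

Base: (n27, k=0).
Iteration 1: edges from {n27} -> (n10, k=1), (n29, k=1), (n30, k=1).
Iteration 2: edges from {n10,n29,n30} -> (n19, k=2), (n28, k=2).
Iteration 3: no outgoing edges from {n19,n28}; recursion stops.
SUM(k) = 0 + 1 + 1 + 1 + 2 + 2 = 7.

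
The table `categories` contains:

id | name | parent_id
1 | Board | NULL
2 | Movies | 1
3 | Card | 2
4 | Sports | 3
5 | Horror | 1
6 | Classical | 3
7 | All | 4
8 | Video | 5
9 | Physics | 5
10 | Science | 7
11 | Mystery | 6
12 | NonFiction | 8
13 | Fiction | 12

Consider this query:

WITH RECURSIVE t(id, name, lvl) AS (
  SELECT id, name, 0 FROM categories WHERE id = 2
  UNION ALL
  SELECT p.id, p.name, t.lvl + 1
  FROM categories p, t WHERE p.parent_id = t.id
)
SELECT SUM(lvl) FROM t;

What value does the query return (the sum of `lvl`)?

15

Base: id=2 (Movies) at lvl 0.
Iteration 1: rows with parent_id in {2} -> Card (id 3, lvl 1).
Iteration 2: rows with parent_id in {3} -> Sports (id 4, lvl 2), Classical (id 6, lvl 2).
Iteration 3: rows with parent_id in {4,6} -> All (id 7, lvl 3), Mystery (id 11, lvl 3).
Iteration 4: rows with parent_id in {7,11} -> Science (id 10, lvl 4).
Iteration 5: no rows with parent_id in {10}; recursion stops.
SUM(lvl) = 0 + 1 + 2 + 2 + 3 + 3 + 4 = 15.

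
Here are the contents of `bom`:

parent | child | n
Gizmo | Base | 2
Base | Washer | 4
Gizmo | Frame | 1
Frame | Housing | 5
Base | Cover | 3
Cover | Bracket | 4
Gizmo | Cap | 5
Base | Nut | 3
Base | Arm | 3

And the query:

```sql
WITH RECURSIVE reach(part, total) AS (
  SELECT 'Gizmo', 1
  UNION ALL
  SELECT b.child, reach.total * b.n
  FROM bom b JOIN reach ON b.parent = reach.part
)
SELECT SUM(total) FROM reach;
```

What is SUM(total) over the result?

Base: (Gizmo, total=1).
Iteration 1: components of {Gizmo} -> Base = 1*2 = 2, Cap = 1*5 = 5, Frame = 1*1 = 1.
Iteration 2: components of {Base,Cap,Frame} -> Arm = 2*3 = 6, Cover = 2*3 = 6, Housing = 1*5 = 5, Nut = 2*3 = 6, Washer = 2*4 = 8.
Iteration 3: components of {Arm,Cover,Housing,Nut,Washer} -> Bracket = 6*4 = 24.
Iteration 4: no further components; recursion stops.
SUM(total) = 1 + 2 + 1 + 5 + 8 + 6 + 6 + 6 + 5 + 24 = 64.

64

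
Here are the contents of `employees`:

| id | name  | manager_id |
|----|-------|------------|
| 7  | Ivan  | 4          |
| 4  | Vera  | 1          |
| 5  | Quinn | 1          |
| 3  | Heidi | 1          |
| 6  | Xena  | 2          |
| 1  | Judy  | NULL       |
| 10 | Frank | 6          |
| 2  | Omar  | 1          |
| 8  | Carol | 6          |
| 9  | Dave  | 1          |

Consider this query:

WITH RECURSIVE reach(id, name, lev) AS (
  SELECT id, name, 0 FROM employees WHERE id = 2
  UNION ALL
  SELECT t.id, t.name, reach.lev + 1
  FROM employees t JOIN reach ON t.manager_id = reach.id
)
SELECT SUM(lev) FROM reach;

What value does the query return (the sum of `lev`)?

Base: id=2 (Omar) at lev 0.
Iteration 1: rows with manager_id in {2} -> Xena (id 6, lev 1).
Iteration 2: rows with manager_id in {6} -> Carol (id 8, lev 2), Frank (id 10, lev 2).
Iteration 3: no rows with manager_id in {8,10}; recursion stops.
SUM(lev) = 0 + 1 + 2 + 2 = 5.

5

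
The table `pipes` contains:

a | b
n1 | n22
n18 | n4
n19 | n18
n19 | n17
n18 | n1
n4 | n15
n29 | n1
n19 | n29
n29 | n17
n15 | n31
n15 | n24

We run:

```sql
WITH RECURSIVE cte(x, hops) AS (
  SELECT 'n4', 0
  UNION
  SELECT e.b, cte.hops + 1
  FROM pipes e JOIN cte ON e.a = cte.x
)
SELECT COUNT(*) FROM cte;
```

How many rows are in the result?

4

Base: (n4, hops=0).
Iteration 1: edges from {n4} -> (n15, hops=1).
Iteration 2: edges from {n15} -> (n24, hops=2), (n31, hops=2).
Iteration 3: no outgoing edges from {n24,n31}; recursion stops.
Total rows emitted: 4.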